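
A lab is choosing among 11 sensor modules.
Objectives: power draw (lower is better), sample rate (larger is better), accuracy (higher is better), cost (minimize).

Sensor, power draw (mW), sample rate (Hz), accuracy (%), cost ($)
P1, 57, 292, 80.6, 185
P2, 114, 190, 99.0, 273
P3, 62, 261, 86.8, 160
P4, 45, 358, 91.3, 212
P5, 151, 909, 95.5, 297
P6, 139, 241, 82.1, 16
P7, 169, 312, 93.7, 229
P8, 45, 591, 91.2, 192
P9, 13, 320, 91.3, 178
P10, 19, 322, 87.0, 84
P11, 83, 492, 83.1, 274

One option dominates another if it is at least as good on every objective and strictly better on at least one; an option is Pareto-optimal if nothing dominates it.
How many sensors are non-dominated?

P1: dominated by P9 (power draw 13≤57, sample rate 320≥292, accuracy 91.3≥80.6, cost 178≤185).
P2: not dominated (best accuracy).
P3: dominated by P10 (power draw 19≤62, sample rate 322≥261, accuracy 87.0≥86.8, cost 84≤160).
P4: not dominated.
P5: not dominated (best sample rate).
P6: not dominated (best cost).
P7: not dominated.
P8: not dominated.
P9: not dominated (best power draw).
P10: not dominated.
P11: dominated by P8 (power draw 45≤83, sample rate 591≥492, accuracy 91.2≥83.1, cost 192≤274).
Pareto-optimal: P2, P4, P5, P6, P7, P8, P9, P10 → 8.

8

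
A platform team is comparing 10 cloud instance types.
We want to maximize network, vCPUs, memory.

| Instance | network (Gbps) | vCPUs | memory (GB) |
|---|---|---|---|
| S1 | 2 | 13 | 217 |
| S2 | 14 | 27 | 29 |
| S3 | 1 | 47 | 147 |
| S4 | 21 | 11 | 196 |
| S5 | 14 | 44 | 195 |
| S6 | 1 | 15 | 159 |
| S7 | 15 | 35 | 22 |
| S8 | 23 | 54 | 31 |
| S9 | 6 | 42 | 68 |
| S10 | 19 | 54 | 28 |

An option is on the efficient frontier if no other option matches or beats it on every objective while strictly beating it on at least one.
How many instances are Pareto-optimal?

5

S1: not dominated (best memory).
S2: dominated by S5 (network 14≥14, vCPUs 44≥27, memory 195≥29).
S3: not dominated.
S4: not dominated.
S5: not dominated.
S6: dominated by S5 (network 14≥1, vCPUs 44≥15, memory 195≥159).
S7: dominated by S8 (network 23≥15, vCPUs 54≥35, memory 31≥22).
S8: not dominated (best network).
S9: dominated by S5 (network 14≥6, vCPUs 44≥42, memory 195≥68).
S10: dominated by S8 (network 23≥19, vCPUs 54≥54, memory 31≥28).
Pareto-optimal: S1, S3, S4, S5, S8 → 5.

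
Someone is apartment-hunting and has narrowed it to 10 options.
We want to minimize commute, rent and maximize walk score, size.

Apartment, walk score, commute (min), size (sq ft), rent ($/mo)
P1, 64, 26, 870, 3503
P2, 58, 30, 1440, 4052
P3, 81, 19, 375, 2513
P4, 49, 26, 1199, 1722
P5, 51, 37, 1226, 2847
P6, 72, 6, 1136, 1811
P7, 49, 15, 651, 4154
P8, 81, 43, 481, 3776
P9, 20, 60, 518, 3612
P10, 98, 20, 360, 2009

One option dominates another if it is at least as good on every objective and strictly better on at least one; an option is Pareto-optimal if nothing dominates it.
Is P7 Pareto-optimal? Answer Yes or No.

P6 vs P7: walk score 72≥49, commute 6≤15, size 1136≥651, rent 1811≤4154 — P6 is at least as good on every objective and strictly better on at least one, so P6 dominates P7.

No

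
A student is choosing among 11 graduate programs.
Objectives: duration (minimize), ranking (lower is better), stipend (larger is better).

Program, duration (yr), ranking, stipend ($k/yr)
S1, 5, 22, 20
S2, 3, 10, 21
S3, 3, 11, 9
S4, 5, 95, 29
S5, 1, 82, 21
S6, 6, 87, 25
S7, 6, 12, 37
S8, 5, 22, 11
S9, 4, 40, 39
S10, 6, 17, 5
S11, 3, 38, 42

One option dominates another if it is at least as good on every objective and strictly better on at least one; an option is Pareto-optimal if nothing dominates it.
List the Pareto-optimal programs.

S2, S5, S7, S11

S1: dominated by S2 (duration 3≤5, ranking 10≤22, stipend 21≥20).
S2: not dominated (best ranking).
S3: dominated by S2 (duration 3≤3, ranking 10≤11, stipend 21≥9).
S4: dominated by S9 (duration 4≤5, ranking 40≤95, stipend 39≥29).
S5: not dominated (best duration).
S6: dominated by S7 (duration 6≤6, ranking 12≤87, stipend 37≥25).
S7: not dominated.
S8: dominated by S1 (duration 5≤5, ranking 22≤22, stipend 20≥11).
S9: dominated by S11 (duration 3≤4, ranking 38≤40, stipend 42≥39).
S10: dominated by S2 (duration 3≤6, ranking 10≤17, stipend 21≥5).
S11: not dominated (best stipend).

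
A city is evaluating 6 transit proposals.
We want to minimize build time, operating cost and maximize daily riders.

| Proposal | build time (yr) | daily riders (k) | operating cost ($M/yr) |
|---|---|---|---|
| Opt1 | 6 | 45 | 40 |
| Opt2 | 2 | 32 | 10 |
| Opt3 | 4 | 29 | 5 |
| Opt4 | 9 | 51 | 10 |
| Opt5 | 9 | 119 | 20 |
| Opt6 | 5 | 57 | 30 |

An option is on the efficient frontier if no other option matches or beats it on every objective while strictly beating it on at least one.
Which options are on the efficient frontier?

Opt2, Opt3, Opt4, Opt5, Opt6

Opt1: dominated by Opt6 (build time 5≤6, daily riders 57≥45, operating cost 30≤40).
Opt2: not dominated (best build time).
Opt3: not dominated (best operating cost).
Opt4: not dominated.
Opt5: not dominated (best daily riders).
Opt6: not dominated.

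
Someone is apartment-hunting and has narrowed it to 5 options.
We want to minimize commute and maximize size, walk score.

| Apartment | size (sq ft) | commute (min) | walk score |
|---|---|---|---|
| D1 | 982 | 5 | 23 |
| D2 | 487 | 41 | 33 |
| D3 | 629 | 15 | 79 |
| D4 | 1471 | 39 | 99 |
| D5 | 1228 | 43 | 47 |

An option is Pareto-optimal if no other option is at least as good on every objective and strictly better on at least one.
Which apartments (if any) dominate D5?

D4

D4: size 1471≥1228, commute 39≤43, walk score 99≥47 — dominates D5.
Others (D1, D2, D3) are each worse than D5 on at least one objective.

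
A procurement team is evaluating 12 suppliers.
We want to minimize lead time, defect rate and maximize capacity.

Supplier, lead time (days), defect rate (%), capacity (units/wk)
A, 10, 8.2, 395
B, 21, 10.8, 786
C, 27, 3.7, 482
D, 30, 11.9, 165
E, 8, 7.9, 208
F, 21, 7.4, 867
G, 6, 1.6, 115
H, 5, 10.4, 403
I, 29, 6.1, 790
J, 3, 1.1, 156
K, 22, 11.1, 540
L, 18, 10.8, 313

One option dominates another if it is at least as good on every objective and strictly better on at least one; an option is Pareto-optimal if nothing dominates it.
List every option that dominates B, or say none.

F: lead time 21≤21, defect rate 7.4≤10.8, capacity 867≥786 — dominates B.
Others (A, C, D, E, G, H, I, J, K, L) are each worse than B on at least one objective.

F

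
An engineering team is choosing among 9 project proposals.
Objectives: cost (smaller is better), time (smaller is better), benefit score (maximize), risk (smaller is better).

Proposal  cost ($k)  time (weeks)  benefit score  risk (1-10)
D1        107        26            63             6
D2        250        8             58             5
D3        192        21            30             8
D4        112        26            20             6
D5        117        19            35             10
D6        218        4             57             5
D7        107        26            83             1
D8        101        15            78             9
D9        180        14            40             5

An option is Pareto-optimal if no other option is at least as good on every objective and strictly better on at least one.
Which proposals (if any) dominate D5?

D8: cost 101≤117, time 15≤19, benefit score 78≥35, risk 9≤10 — dominates D5.
Others (D1, D2, D3, D4, D6, D7, D9) are each worse than D5 on at least one objective.

D8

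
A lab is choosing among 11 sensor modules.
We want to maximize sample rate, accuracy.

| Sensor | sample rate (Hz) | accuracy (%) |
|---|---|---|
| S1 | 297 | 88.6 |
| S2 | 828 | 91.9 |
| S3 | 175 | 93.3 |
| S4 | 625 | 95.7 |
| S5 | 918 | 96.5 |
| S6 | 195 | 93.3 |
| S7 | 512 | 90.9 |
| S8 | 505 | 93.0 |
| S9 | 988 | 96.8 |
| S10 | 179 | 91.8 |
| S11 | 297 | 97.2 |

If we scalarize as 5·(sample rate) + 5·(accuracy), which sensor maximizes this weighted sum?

S9

S1: 5·297 + 5·88.6 = 1928.0
S2: 5·828 + 5·91.9 = 4599.5
S3: 5·175 + 5·93.3 = 1341.5
S4: 5·625 + 5·95.7 = 3603.5
S5: 5·918 + 5·96.5 = 5072.5
S6: 5·195 + 5·93.3 = 1441.5
S7: 5·512 + 5·90.9 = 3014.5
S8: 5·505 + 5·93.0 = 2990.0
S9: 5·988 + 5·96.8 = 5424.0
S10: 5·179 + 5·91.8 = 1354.0
S11: 5·297 + 5·97.2 = 1971.0
Highest: S9 at 5424.0.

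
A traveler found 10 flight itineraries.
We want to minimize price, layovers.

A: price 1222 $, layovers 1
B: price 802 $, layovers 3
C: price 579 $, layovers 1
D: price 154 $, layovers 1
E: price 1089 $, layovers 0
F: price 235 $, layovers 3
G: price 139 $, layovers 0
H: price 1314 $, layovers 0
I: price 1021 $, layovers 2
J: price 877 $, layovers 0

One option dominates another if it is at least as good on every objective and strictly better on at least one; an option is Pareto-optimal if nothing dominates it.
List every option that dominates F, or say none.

D: price 154≤235, layovers 1≤3 — dominates F.
G: price 139≤235, layovers 0≤3 — dominates F.
Others (A, B, C, E, H, I, J) are each worse than F on at least one objective.

D, G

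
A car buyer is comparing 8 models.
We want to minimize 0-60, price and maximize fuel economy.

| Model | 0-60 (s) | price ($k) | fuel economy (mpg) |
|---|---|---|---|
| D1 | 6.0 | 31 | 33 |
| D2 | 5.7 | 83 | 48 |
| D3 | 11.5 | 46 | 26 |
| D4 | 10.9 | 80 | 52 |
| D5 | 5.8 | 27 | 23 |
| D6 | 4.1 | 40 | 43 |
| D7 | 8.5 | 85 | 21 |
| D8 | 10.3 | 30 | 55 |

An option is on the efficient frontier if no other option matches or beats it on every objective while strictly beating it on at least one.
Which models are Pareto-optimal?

D1, D2, D5, D6, D8

D1: not dominated.
D2: not dominated.
D3: dominated by D1 (0-60 6.0≤11.5, price 31≤46, fuel economy 33≥26).
D4: dominated by D8 (0-60 10.3≤10.9, price 30≤80, fuel economy 55≥52).
D5: not dominated (best price).
D6: not dominated (best 0-60).
D7: dominated by D1 (0-60 6.0≤8.5, price 31≤85, fuel economy 33≥21).
D8: not dominated (best fuel economy).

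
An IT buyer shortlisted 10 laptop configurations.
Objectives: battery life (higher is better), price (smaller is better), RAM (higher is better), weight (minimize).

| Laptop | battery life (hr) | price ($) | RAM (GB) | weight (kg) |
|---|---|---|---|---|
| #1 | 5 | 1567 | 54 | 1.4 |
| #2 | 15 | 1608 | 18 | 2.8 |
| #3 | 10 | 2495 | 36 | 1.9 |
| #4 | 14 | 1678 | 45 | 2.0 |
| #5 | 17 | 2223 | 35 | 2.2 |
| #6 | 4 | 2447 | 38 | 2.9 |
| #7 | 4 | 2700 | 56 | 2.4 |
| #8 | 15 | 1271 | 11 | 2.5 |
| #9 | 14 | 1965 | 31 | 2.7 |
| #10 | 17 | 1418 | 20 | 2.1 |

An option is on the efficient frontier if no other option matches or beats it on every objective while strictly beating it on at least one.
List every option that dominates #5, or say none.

#1: worse on battery life (5 vs 17).
#2: worse on battery life (15 vs 17).
#3: worse on battery life (10 vs 17).
#4: worse on battery life (14 vs 17).
#6: worse on battery life (4 vs 17).
#7: worse on battery life (4 vs 17).
#8: worse on battery life (15 vs 17).
#9: worse on battery life (14 vs 17).
#10: worse on RAM (20 vs 35).
No option dominates #5.

none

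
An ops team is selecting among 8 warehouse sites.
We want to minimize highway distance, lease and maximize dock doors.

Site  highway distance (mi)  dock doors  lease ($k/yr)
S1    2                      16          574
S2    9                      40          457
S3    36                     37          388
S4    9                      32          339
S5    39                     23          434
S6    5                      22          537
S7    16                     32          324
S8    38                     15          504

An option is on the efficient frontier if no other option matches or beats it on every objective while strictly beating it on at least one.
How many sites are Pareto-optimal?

S1: not dominated (best highway distance).
S2: not dominated (best dock doors).
S3: not dominated.
S4: not dominated.
S5: dominated by S3 (highway distance 36≤39, dock doors 37≥23, lease 388≤434).
S6: not dominated.
S7: not dominated (best lease).
S8: dominated by S2 (highway distance 9≤38, dock doors 40≥15, lease 457≤504).
Pareto-optimal: S1, S2, S3, S4, S6, S7 → 6.

6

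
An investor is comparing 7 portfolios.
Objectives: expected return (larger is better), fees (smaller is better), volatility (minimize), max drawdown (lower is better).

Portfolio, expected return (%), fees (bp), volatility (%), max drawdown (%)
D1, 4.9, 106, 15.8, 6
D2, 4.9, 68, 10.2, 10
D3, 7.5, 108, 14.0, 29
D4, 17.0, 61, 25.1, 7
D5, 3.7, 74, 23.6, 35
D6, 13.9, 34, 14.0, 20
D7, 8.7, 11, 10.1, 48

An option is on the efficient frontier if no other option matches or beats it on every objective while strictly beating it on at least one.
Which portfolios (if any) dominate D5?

D2, D6

D2: expected return 4.9≥3.7, fees 68≤74, volatility 10.2≤23.6, max drawdown 10≤35 — dominates D5.
D6: expected return 13.9≥3.7, fees 34≤74, volatility 14.0≤23.6, max drawdown 20≤35 — dominates D5.
Others (D1, D3, D4, D7) are each worse than D5 on at least one objective.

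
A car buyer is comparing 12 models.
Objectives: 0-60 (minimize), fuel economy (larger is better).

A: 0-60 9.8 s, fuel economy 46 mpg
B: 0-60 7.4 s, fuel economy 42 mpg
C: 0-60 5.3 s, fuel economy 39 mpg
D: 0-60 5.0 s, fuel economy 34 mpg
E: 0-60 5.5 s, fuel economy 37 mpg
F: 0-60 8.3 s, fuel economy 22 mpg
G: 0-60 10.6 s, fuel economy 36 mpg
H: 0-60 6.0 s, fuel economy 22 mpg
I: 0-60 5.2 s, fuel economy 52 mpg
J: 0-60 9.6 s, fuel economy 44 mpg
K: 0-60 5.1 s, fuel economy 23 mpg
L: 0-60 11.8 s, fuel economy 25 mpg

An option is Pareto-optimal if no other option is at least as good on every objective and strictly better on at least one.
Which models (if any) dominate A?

I: 0-60 5.2≤9.8, fuel economy 52≥46 — dominates A.
Others (B, C, D, E, F, G, H, J, K, L) are each worse than A on at least one objective.

I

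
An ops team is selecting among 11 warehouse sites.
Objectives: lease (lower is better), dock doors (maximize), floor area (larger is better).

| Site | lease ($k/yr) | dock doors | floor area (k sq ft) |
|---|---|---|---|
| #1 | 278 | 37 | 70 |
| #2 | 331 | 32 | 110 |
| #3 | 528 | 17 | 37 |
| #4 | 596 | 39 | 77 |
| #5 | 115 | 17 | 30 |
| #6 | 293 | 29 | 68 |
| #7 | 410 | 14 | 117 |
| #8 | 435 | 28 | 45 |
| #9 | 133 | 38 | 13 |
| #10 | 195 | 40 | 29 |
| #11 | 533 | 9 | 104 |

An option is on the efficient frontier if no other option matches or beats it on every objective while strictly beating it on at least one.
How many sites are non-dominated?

7

#1: not dominated.
#2: not dominated.
#3: dominated by #1 (lease 278≤528, dock doors 37≥17, floor area 70≥37).
#4: not dominated.
#5: not dominated (best lease).
#6: dominated by #1 (lease 278≤293, dock doors 37≥29, floor area 70≥68).
#7: not dominated (best floor area).
#8: dominated by #1 (lease 278≤435, dock doors 37≥28, floor area 70≥45).
#9: not dominated.
#10: not dominated (best dock doors).
#11: dominated by #2 (lease 331≤533, dock doors 32≥9, floor area 110≥104).
Pareto-optimal: #1, #2, #4, #5, #7, #9, #10 → 7.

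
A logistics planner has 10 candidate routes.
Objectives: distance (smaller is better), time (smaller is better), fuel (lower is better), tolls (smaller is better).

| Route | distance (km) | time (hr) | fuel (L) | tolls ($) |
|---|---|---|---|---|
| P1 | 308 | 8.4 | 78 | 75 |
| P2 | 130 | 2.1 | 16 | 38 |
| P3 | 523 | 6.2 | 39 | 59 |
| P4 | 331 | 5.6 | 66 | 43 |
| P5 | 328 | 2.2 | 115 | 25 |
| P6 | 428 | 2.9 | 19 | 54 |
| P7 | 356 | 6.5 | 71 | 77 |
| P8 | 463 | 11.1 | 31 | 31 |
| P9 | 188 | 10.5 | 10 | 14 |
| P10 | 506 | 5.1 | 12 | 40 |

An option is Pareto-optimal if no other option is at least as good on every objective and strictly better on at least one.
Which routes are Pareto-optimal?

P1: dominated by P2 (distance 130≤308, time 2.1≤8.4, fuel 16≤78, tolls 38≤75).
P2: not dominated (best distance).
P3: dominated by P2 (distance 130≤523, time 2.1≤6.2, fuel 16≤39, tolls 38≤59).
P4: dominated by P2 (distance 130≤331, time 2.1≤5.6, fuel 16≤66, tolls 38≤43).
P5: not dominated.
P6: dominated by P2 (distance 130≤428, time 2.1≤2.9, fuel 16≤19, tolls 38≤54).
P7: dominated by P2 (distance 130≤356, time 2.1≤6.5, fuel 16≤71, tolls 38≤77).
P8: dominated by P9 (distance 188≤463, time 10.5≤11.1, fuel 10≤31, tolls 14≤31).
P9: not dominated (best fuel).
P10: not dominated.

P2, P5, P9, P10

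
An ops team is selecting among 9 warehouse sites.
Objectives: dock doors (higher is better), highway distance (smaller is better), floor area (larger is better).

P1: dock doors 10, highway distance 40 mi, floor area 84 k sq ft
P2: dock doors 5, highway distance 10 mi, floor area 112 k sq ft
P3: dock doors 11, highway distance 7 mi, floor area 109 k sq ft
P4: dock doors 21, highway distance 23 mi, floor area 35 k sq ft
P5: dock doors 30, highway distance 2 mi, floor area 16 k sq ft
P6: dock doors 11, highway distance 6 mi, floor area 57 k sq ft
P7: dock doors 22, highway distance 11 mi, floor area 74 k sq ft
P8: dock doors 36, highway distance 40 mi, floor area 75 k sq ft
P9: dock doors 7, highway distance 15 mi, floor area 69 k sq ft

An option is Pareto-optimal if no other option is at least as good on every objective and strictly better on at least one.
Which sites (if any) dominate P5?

none

P1: worse on dock doors (10 vs 30).
P2: worse on dock doors (5 vs 30).
P3: worse on dock doors (11 vs 30).
P4: worse on dock doors (21 vs 30).
P6: worse on dock doors (11 vs 30).
P7: worse on dock doors (22 vs 30).
P8: worse on highway distance (40 vs 2).
P9: worse on dock doors (7 vs 30).
No option dominates P5.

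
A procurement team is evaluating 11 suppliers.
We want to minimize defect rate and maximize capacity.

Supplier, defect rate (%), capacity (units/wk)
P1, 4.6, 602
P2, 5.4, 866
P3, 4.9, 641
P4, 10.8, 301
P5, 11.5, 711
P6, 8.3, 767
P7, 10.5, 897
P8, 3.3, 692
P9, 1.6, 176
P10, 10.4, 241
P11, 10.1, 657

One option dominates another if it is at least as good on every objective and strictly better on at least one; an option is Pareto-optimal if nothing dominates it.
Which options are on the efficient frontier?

P2, P7, P8, P9

P1: dominated by P8 (defect rate 3.3≤4.6, capacity 692≥602).
P2: not dominated.
P3: dominated by P8 (defect rate 3.3≤4.9, capacity 692≥641).
P4: dominated by P1 (defect rate 4.6≤10.8, capacity 602≥301).
P5: dominated by P2 (defect rate 5.4≤11.5, capacity 866≥711).
P6: dominated by P2 (defect rate 5.4≤8.3, capacity 866≥767).
P7: not dominated (best capacity).
P8: not dominated.
P9: not dominated (best defect rate).
P10: dominated by P1 (defect rate 4.6≤10.4, capacity 602≥241).
P11: dominated by P2 (defect rate 5.4≤10.1, capacity 866≥657).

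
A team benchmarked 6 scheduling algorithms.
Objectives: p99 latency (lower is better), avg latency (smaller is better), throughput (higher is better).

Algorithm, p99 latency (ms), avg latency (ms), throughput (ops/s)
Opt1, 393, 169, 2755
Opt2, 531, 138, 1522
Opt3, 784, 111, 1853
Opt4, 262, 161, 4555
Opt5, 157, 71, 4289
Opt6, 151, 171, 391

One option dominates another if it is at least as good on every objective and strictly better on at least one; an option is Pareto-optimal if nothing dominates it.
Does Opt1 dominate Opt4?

Opt1 vs Opt4: Opt1 is worse on p99 latency (393 vs 262), so it does not dominate Opt4.

No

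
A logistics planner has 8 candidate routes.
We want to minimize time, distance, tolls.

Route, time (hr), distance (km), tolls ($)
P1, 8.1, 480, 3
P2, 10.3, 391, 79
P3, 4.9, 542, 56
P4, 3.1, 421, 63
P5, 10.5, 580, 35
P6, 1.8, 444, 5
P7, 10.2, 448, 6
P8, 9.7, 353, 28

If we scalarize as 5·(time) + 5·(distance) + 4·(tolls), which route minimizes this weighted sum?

P1: 5·8.1 + 5·480 + 4·3 = 2452.5
P2: 5·10.3 + 5·391 + 4·79 = 2322.5
P3: 5·4.9 + 5·542 + 4·56 = 2958.5
P4: 5·3.1 + 5·421 + 4·63 = 2372.5
P5: 5·10.5 + 5·580 + 4·35 = 3092.5
P6: 5·1.8 + 5·444 + 4·5 = 2249.0
P7: 5·10.2 + 5·448 + 4·6 = 2315.0
P8: 5·9.7 + 5·353 + 4·28 = 1925.5
Lowest: P8 at 1925.5.

P8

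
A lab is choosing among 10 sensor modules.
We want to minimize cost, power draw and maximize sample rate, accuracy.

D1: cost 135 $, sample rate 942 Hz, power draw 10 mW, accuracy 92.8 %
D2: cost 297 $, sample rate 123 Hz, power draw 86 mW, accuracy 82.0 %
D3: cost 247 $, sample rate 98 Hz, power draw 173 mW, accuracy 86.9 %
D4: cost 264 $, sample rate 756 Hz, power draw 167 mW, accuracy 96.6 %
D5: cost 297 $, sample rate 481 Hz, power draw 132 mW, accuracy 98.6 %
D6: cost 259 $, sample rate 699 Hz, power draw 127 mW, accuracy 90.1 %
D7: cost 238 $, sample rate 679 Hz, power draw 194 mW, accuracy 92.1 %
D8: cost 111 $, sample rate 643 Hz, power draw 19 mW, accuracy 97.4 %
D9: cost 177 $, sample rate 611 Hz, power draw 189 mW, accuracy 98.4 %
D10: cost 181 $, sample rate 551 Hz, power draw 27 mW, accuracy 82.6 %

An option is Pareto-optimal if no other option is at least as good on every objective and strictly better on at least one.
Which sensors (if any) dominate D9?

none

D1: worse on accuracy (92.8 vs 98.4).
D2: worse on cost (297 vs 177).
D3: worse on cost (247 vs 177).
D4: worse on cost (264 vs 177).
D5: worse on cost (297 vs 177).
D6: worse on cost (259 vs 177).
D7: worse on cost (238 vs 177).
D8: worse on accuracy (97.4 vs 98.4).
D10: worse on cost (181 vs 177).
No option dominates D9.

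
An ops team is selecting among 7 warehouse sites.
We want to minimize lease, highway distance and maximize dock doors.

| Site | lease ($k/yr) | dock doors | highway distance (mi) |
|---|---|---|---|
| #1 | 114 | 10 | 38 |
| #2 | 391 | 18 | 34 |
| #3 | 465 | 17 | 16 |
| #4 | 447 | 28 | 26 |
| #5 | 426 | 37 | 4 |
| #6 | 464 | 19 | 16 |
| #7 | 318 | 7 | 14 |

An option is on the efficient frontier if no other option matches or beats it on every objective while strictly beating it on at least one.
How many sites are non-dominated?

4

#1: not dominated (best lease).
#2: not dominated.
#3: dominated by #5 (lease 426≤465, dock doors 37≥17, highway distance 4≤16).
#4: dominated by #5 (lease 426≤447, dock doors 37≥28, highway distance 4≤26).
#5: not dominated (best dock doors).
#6: dominated by #5 (lease 426≤464, dock doors 37≥19, highway distance 4≤16).
#7: not dominated.
Pareto-optimal: #1, #2, #5, #7 → 4.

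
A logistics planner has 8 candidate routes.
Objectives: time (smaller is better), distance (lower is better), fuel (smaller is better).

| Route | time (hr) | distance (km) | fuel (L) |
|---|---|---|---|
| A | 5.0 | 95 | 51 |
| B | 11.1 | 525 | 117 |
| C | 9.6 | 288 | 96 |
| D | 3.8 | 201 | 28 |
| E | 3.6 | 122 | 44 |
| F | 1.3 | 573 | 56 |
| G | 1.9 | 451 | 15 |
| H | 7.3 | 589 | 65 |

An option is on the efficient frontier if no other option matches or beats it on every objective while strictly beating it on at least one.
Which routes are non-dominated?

A, D, E, F, G

A: not dominated (best distance).
B: dominated by A (time 5.0≤11.1, distance 95≤525, fuel 51≤117).
C: dominated by A (time 5.0≤9.6, distance 95≤288, fuel 51≤96).
D: not dominated.
E: not dominated.
F: not dominated (best time).
G: not dominated (best fuel).
H: dominated by A (time 5.0≤7.3, distance 95≤589, fuel 51≤65).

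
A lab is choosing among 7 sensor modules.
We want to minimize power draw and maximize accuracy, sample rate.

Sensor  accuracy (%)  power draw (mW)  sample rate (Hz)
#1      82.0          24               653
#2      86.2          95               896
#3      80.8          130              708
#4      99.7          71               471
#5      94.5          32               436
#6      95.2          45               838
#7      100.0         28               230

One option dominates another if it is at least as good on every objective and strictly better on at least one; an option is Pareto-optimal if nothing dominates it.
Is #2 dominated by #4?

#4 vs #2: #4 is worse on sample rate (471 vs 896), so it does not dominate #2.

No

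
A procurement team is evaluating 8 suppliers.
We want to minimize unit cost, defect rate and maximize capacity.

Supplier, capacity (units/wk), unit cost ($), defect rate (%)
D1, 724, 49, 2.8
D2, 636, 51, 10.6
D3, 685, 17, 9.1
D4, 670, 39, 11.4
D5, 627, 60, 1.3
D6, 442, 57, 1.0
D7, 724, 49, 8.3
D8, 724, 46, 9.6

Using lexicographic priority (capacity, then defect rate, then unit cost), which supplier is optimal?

First maximize capacity: best is 724, kept {D1, D7, D8}.
Then minimize defect rate: best is 2.8, kept {D1}.

D1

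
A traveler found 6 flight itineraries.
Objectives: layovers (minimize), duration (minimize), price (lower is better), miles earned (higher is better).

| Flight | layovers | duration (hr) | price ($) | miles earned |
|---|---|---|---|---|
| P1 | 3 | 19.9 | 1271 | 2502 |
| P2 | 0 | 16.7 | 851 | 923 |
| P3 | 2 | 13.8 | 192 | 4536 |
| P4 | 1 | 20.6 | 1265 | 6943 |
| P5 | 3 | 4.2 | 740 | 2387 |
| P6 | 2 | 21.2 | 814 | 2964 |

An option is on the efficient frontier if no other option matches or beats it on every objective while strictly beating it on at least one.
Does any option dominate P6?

P3 vs P6: layovers 2≤2, duration 13.8≤21.2, price 192≤814, miles earned 4536≥2964 — P3 is at least as good on every objective and strictly better on at least one, so P3 dominates P6.

Yes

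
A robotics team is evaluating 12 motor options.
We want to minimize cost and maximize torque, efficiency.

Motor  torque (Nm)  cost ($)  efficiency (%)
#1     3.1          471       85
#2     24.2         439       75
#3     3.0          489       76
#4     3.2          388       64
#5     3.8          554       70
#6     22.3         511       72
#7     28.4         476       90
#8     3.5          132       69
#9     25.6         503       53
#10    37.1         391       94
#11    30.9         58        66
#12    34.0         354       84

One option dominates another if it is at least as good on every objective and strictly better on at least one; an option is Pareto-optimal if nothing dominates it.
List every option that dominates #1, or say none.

#10: torque 37.1≥3.1, cost 391≤471, efficiency 94≥85 — dominates #1.
Others (#2, #3, #4, #5, #6, #7, #8, #9, #11, #12) are each worse than #1 on at least one objective.

#10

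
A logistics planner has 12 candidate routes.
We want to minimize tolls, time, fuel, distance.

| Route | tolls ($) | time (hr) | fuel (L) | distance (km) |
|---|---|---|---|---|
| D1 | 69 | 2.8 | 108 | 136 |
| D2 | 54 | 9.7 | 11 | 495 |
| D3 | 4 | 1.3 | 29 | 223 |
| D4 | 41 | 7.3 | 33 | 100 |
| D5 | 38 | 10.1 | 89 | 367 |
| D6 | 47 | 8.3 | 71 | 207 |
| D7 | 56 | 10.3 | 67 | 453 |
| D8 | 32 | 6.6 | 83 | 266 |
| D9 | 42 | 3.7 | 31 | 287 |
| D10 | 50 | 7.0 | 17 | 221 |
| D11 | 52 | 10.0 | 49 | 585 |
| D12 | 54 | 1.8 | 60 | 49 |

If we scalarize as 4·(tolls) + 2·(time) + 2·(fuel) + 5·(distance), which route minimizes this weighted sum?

D12

D1: 4·69 + 2·2.8 + 2·108 + 5·136 = 1177.6
D2: 4·54 + 2·9.7 + 2·11 + 5·495 = 2732.4
D3: 4·4 + 2·1.3 + 2·29 + 5·223 = 1191.6
D4: 4·41 + 2·7.3 + 2·33 + 5·100 = 744.6
D5: 4·38 + 2·10.1 + 2·89 + 5·367 = 2185.2
D6: 4·47 + 2·8.3 + 2·71 + 5·207 = 1381.6
D7: 4·56 + 2·10.3 + 2·67 + 5·453 = 2643.6
D8: 4·32 + 2·6.6 + 2·83 + 5·266 = 1637.2
D9: 4·42 + 2·3.7 + 2·31 + 5·287 = 1672.4
D10: 4·50 + 2·7.0 + 2·17 + 5·221 = 1353.0
D11: 4·52 + 2·10.0 + 2·49 + 5·585 = 3251.0
D12: 4·54 + 2·1.8 + 2·60 + 5·49 = 584.6
Lowest: D12 at 584.6.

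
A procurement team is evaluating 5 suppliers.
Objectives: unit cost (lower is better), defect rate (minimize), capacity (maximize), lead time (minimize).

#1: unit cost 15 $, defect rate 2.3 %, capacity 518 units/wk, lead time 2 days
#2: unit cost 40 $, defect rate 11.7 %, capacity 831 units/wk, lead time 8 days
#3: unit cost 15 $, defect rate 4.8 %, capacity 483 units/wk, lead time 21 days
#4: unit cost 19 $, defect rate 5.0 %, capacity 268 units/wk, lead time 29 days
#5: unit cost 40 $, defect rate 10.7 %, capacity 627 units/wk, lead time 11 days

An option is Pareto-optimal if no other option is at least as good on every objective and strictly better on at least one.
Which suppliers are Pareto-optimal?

#1: not dominated (best defect rate).
#2: not dominated (best capacity).
#3: dominated by #1 (unit cost 15≤15, defect rate 2.3≤4.8, capacity 518≥483, lead time 2≤21).
#4: dominated by #1 (unit cost 15≤19, defect rate 2.3≤5.0, capacity 518≥268, lead time 2≤29).
#5: not dominated.

#1, #2, #5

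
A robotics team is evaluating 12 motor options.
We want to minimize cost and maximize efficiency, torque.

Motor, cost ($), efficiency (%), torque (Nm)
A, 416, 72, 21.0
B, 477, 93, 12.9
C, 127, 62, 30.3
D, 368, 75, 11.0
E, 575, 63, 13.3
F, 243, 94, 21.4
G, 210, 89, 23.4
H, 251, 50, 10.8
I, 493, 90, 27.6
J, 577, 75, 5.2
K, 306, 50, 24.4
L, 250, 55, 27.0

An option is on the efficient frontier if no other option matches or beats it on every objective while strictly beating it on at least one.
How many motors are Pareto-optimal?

4

A: dominated by F (cost 243≤416, efficiency 94≥72, torque 21.4≥21.0).
B: dominated by F (cost 243≤477, efficiency 94≥93, torque 21.4≥12.9).
C: not dominated (best cost).
D: dominated by F (cost 243≤368, efficiency 94≥75, torque 21.4≥11.0).
E: dominated by A (cost 416≤575, efficiency 72≥63, torque 21.0≥13.3).
F: not dominated (best efficiency).
G: not dominated.
H: dominated by C (cost 127≤251, efficiency 62≥50, torque 30.3≥10.8).
I: not dominated.
J: dominated by B (cost 477≤577, efficiency 93≥75, torque 12.9≥5.2).
K: dominated by C (cost 127≤306, efficiency 62≥50, torque 30.3≥24.4).
L: dominated by C (cost 127≤250, efficiency 62≥55, torque 30.3≥27.0).
Pareto-optimal: C, F, G, I → 4.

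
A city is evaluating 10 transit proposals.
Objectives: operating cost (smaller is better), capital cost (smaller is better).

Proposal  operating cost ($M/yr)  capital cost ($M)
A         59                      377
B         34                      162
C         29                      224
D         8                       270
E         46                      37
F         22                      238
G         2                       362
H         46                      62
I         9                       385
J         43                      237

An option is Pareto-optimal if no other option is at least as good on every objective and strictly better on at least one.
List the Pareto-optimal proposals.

A: dominated by B (operating cost 34≤59, capital cost 162≤377).
B: not dominated.
C: not dominated.
D: not dominated.
E: not dominated (best capital cost).
F: not dominated.
G: not dominated (best operating cost).
H: dominated by E (operating cost 46≤46, capital cost 37≤62).
I: dominated by D (operating cost 8≤9, capital cost 270≤385).
J: dominated by B (operating cost 34≤43, capital cost 162≤237).

B, C, D, E, F, G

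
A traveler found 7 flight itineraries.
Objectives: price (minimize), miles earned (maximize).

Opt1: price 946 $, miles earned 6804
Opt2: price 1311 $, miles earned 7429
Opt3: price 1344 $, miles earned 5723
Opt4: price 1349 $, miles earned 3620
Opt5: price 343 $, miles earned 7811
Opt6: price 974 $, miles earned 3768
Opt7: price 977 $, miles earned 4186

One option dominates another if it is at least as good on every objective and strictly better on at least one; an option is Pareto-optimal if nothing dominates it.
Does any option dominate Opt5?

Opt1: worse on price (946 vs 343).
Opt2: worse on price (1311 vs 343).
Opt3: worse on price (1344 vs 343).
Opt4: worse on price (1349 vs 343).
Opt6: worse on price (974 vs 343).
Opt7: worse on price (977 vs 343).
No option is at least as good as Opt5 on every objective and strictly better on one.

No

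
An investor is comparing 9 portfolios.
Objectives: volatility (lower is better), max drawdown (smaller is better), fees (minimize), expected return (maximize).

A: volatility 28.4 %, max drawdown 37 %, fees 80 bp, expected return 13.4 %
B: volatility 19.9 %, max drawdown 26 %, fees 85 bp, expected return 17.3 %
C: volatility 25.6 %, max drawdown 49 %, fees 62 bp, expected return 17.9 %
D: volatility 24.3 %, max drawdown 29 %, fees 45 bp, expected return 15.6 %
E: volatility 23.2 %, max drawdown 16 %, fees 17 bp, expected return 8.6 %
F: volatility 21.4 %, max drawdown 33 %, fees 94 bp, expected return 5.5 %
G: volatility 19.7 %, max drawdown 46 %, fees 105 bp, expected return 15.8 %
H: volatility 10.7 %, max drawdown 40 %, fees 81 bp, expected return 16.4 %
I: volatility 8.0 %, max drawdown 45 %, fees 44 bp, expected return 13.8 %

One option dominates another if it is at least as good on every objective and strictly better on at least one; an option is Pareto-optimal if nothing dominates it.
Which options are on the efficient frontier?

B, C, D, E, H, I

A: dominated by D (volatility 24.3≤28.4, max drawdown 29≤37, fees 45≤80, expected return 15.6≥13.4).
B: not dominated.
C: not dominated (best expected return).
D: not dominated.
E: not dominated (best max drawdown).
F: dominated by B (volatility 19.9≤21.4, max drawdown 26≤33, fees 85≤94, expected return 17.3≥5.5).
G: dominated by H (volatility 10.7≤19.7, max drawdown 40≤46, fees 81≤105, expected return 16.4≥15.8).
H: not dominated.
I: not dominated (best volatility).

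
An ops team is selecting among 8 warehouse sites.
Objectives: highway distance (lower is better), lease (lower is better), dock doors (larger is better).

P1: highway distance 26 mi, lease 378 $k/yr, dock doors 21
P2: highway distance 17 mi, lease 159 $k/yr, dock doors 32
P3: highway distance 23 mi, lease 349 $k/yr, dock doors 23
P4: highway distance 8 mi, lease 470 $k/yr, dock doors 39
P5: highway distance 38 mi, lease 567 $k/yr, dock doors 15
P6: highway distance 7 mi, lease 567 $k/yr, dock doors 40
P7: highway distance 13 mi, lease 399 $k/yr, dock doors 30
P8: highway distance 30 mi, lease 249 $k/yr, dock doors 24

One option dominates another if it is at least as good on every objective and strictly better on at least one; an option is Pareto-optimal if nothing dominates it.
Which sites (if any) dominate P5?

P1: highway distance 26≤38, lease 378≤567, dock doors 21≥15 — dominates P5.
P2: highway distance 17≤38, lease 159≤567, dock doors 32≥15 — dominates P5.
P3: highway distance 23≤38, lease 349≤567, dock doors 23≥15 — dominates P5.
P4: highway distance 8≤38, lease 470≤567, dock doors 39≥15 — dominates P5.
P6: highway distance 7≤38, lease 567≤567, dock doors 40≥15 — dominates P5.
P7: highway distance 13≤38, lease 399≤567, dock doors 30≥15 — dominates P5.
P8: highway distance 30≤38, lease 249≤567, dock doors 24≥15 — dominates P5.

P1, P2, P3, P4, P6, P7, P8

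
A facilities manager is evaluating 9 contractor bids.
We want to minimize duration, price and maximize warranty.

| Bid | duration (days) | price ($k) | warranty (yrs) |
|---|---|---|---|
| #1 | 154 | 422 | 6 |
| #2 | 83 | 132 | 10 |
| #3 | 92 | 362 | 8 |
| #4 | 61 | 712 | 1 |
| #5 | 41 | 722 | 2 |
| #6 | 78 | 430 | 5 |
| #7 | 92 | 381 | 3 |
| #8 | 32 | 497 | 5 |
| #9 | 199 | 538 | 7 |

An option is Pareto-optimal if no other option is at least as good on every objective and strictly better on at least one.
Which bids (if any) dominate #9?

#2: duration 83≤199, price 132≤538, warranty 10≥7 — dominates #9.
#3: duration 92≤199, price 362≤538, warranty 8≥7 — dominates #9.
Others (#1, #4, #5, #6, #7, #8) are each worse than #9 on at least one objective.

#2, #3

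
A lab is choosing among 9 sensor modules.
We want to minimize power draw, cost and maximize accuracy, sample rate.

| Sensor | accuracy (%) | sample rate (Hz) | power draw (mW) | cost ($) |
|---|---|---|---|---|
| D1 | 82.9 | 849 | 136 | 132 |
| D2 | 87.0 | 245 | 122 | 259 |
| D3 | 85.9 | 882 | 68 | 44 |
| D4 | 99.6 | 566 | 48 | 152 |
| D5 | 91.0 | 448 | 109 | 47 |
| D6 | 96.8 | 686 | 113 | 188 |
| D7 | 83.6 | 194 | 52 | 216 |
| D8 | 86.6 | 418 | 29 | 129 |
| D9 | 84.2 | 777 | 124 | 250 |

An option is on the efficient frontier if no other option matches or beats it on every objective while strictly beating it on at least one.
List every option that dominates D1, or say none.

D3

D3: accuracy 85.9≥82.9, sample rate 882≥849, power draw 68≤136, cost 44≤132 — dominates D1.
Others (D2, D4, D5, D6, D7, D8, D9) are each worse than D1 on at least one objective.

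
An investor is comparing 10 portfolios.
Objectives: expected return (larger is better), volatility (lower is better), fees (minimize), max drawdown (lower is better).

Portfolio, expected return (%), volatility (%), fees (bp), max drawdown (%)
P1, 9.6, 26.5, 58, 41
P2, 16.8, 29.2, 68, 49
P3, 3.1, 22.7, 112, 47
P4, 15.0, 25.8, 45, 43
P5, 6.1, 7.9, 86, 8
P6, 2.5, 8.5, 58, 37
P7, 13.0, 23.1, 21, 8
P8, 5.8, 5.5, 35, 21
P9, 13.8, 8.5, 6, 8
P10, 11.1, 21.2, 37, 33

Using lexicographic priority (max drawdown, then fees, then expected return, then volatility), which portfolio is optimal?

P9

First minimize max drawdown: best is 8, kept {P5, P7, P9}.
Then minimize fees: best is 6, kept {P9}.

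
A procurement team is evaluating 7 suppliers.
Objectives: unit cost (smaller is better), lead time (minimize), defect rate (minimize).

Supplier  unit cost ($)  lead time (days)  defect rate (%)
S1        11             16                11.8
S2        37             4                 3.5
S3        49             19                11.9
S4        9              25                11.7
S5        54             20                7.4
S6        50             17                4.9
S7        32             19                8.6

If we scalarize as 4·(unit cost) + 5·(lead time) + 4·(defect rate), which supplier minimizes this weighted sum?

S1

S1: 4·11 + 5·16 + 4·11.8 = 171.2
S2: 4·37 + 5·4 + 4·3.5 = 182.0
S3: 4·49 + 5·19 + 4·11.9 = 338.6
S4: 4·9 + 5·25 + 4·11.7 = 207.8
S5: 4·54 + 5·20 + 4·7.4 = 345.6
S6: 4·50 + 5·17 + 4·4.9 = 304.6
S7: 4·32 + 5·19 + 4·8.6 = 257.4
Lowest: S1 at 171.2.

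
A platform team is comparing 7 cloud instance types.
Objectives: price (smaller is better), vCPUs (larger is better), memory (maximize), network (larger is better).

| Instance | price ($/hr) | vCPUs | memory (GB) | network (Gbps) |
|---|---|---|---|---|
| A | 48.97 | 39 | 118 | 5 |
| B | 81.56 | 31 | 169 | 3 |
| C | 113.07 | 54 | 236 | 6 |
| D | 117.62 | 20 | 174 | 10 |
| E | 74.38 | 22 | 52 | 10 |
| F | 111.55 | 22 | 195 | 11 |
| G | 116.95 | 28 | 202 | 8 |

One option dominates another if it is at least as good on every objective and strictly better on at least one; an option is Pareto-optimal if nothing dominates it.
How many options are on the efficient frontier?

A: not dominated (best price).
B: not dominated.
C: not dominated (best vCPUs).
D: dominated by F (price 111.55≤117.62, vCPUs 22≥20, memory 195≥174, network 11≥10).
E: not dominated.
F: not dominated (best network).
G: not dominated.
Pareto-optimal: A, B, C, E, F, G → 6.

6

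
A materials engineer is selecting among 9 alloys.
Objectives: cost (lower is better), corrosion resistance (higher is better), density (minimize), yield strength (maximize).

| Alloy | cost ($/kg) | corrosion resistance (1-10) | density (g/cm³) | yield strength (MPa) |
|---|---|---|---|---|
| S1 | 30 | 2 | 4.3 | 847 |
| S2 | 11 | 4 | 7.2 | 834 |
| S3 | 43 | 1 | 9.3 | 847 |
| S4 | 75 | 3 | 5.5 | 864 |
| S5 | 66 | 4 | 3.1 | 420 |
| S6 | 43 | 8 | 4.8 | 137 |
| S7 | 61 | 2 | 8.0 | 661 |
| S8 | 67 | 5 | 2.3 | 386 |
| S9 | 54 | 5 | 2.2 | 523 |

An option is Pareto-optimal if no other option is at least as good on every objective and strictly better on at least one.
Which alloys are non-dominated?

S1: not dominated.
S2: not dominated (best cost).
S3: dominated by S1 (cost 30≤43, corrosion resistance 2≥1, density 4.3≤9.3, yield strength 847≥847).
S4: not dominated (best yield strength).
S5: dominated by S9 (cost 54≤66, corrosion resistance 5≥4, density 2.2≤3.1, yield strength 523≥420).
S6: not dominated (best corrosion resistance).
S7: dominated by S1 (cost 30≤61, corrosion resistance 2≥2, density 4.3≤8.0, yield strength 847≥661).
S8: dominated by S9 (cost 54≤67, corrosion resistance 5≥5, density 2.2≤2.3, yield strength 523≥386).
S9: not dominated (best density).

S1, S2, S4, S6, S9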